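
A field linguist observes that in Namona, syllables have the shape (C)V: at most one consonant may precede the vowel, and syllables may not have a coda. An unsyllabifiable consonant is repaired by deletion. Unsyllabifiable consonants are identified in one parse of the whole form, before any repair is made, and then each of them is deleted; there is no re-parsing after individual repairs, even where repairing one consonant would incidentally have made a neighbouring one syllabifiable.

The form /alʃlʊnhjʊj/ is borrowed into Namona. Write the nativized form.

Under (C)V, the unsyllabifiable consonants are /l/, /ʃ/, /n/, /h/, /j/ (no codas are permitted; onsets are limited to one consonant).
Deletion applies to /l/, /ʃ/, /n/, /h/, /j/.

alʊjʊ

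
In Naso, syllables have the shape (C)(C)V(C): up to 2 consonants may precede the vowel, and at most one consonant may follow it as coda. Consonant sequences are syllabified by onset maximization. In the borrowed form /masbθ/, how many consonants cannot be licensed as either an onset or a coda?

Under (C)(C)V(C), the unsyllabifiable consonants are /b/, /θ/ (at most one coda consonant is licensed; onsets may contain at most 2 consonants).

2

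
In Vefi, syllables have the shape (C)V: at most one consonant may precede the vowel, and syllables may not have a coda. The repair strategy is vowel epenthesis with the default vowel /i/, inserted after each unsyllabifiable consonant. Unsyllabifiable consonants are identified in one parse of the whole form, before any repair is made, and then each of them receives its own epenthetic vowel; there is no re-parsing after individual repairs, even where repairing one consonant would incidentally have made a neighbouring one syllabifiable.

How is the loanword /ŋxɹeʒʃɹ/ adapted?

The consonants /ŋ/, /x/, /ʒ/, /ʃ/, /ɹ/ cannot be parsed into a legal (C)V syllable (no codas are permitted; onsets are limited to one consonant).
Inserting the epenthetic vowel yields /ŋ/ → /ŋi/, /x/ → /xi/, /ʒ/ → /ʒi/, /ʃ/ → /ʃi/, /ɹ/ → /ɹi/.

ŋixiɹeʒiʃiɹi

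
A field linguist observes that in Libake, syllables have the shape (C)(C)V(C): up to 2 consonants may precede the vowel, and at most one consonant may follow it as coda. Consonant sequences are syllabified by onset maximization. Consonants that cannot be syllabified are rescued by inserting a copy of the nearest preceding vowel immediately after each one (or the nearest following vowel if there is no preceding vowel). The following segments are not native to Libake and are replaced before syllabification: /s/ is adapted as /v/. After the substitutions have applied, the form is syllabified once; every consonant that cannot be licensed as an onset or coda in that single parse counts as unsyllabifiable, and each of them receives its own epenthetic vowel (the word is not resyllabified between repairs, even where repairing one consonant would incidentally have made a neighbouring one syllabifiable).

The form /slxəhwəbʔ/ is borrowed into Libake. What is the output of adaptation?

vəlxəhwəbʔə

Substitution: /s/ → /v/, giving /vlxəhwəbʔ/.
Syllabifying with onset maximization leaves /v/, /ʔ/ stranded (at most one coda consonant is licensed; onsets may contain at most 2 consonants).
Inserting the epenthetic vowel yields /v/ → /və/, /ʔ/ → /ʔə/.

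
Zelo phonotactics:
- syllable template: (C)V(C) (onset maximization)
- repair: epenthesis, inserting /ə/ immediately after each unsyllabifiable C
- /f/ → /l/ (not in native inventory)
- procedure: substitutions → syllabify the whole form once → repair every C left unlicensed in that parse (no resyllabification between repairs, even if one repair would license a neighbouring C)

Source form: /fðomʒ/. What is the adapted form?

Substitution: /f/ → /l/, giving /lðomʒ/.
Under (C)V(C), the unsyllabifiable consonants are /l/, /ʒ/ (at most one coda consonant is licensed; onsets are limited to one consonant).
Each unlicensed consonant becomes the onset of a new syllable: /l/ → /lə/, /ʒ/ → /ʒə/.

ləðomʒə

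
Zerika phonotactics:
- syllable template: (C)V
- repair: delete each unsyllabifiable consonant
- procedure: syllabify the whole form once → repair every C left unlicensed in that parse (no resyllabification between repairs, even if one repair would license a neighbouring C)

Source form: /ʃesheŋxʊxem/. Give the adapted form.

ʃehexʊxe

The consonants /s/, /ŋ/, /m/ cannot be parsed into a legal (C)V syllable (no codas are permitted; onsets are limited to one consonant).
Each unlicensed consonant is deleted: /s/, /ŋ/, /m/.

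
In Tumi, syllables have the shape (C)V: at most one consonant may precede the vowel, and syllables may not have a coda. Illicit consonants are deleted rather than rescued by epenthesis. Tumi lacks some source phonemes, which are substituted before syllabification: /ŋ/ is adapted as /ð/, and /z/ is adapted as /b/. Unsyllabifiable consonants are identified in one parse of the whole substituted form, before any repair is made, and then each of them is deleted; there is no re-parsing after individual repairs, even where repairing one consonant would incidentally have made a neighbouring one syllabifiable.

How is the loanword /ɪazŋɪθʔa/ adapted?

Substitution: /z/ → /b/, /ŋ/ → /ð/, giving /ɪabðɪθʔa/.
The consonants /b/, /θ/ cannot be parsed into a legal (C)V syllable (no codas are permitted; onsets are limited to one consonant).
Each unlicensed consonant is deleted: /b/, /θ/.

ɪaðɪʔa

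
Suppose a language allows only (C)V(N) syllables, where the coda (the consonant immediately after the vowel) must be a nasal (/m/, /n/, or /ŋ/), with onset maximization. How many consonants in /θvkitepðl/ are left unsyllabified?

5

The consonants /θ/, /v/, /p/, /ð/, /l/ cannot be parsed into a legal (C)V(N) syllable (only a nasal (/m/, /n/, or /ŋ/) is licensed in coda position; onsets are limited to one consonant).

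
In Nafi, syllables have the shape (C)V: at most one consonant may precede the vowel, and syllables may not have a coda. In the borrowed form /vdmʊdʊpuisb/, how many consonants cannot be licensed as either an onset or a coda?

Under (C)V, the unsyllabifiable consonants are /v/, /d/, /s/, /b/ (no codas are permitted; onsets are limited to one consonant).

4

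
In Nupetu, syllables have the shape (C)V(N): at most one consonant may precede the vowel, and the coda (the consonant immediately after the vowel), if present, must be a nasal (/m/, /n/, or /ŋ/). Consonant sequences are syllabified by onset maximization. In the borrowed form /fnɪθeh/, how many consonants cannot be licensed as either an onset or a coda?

Under (C)V(N), the unsyllabifiable consonants are /f/, /h/ (only a nasal (/m/, /n/, or /ŋ/) is licensed in coda position; onsets are limited to one consonant).

2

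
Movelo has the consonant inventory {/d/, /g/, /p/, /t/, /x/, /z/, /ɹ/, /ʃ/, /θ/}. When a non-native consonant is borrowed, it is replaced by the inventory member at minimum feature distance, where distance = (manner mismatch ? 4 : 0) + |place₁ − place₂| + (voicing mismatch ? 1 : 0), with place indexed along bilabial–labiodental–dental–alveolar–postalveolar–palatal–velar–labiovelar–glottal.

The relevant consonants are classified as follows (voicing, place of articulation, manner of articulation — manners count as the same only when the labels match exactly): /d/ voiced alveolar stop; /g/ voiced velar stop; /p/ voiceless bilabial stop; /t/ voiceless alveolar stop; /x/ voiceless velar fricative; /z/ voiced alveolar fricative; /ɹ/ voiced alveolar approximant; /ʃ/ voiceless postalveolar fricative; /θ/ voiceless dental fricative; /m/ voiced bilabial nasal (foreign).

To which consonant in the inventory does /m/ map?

/p/ is closest: manner differs (nasal→stop, +4), place distance 0 (bilabial→bilabial), voicing differs (+1); total 5. Next closest is /d/ at distance 7.

p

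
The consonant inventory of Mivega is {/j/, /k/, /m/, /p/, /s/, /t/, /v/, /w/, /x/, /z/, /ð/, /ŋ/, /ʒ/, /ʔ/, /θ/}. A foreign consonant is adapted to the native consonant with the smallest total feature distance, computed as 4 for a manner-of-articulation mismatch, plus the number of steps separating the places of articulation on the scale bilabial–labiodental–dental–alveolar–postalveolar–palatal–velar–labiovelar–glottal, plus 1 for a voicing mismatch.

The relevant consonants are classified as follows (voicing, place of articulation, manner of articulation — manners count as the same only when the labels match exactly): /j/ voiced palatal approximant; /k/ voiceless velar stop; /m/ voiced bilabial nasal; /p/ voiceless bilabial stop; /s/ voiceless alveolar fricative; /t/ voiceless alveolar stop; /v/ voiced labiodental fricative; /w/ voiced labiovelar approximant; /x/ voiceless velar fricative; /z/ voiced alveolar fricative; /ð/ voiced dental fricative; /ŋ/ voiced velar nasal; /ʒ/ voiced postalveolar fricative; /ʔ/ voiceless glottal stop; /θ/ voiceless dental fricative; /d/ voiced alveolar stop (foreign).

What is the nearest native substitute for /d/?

t

/t/ is closest: same manner (stop), place distance 0 (alveolar→alveolar), voicing differs (+1); total 1. Next closest is /k/ at distance 4.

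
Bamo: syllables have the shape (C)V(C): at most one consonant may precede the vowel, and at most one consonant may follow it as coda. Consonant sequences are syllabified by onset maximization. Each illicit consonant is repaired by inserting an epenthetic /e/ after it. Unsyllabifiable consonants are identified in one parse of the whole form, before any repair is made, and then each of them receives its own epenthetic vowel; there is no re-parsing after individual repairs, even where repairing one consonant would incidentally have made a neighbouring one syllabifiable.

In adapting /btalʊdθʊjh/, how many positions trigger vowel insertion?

The unsyllabifiable consonants are /b/, /h/; each receives one epenthetic vowel.

2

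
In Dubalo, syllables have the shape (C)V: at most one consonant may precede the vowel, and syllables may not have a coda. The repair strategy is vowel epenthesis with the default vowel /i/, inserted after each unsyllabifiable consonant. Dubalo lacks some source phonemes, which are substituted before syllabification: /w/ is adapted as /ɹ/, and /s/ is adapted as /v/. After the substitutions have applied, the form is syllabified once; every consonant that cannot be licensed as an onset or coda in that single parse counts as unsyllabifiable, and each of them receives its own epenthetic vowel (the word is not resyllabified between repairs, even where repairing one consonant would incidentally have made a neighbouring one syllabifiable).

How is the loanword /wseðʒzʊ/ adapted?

ɹiveðiʒizʊ

Substitution: /w/ → /ɹ/, /s/ → /v/, giving /ɹveðʒzʊ/.
Under (C)V, the unsyllabifiable consonants are /ɹ/, /ð/, /ʒ/ (no codas are permitted; onsets are limited to one consonant).
Inserting the epenthetic vowel yields /ɹ/ → /ɹi/, /ð/ → /ði/, /ʒ/ → /ʒi/.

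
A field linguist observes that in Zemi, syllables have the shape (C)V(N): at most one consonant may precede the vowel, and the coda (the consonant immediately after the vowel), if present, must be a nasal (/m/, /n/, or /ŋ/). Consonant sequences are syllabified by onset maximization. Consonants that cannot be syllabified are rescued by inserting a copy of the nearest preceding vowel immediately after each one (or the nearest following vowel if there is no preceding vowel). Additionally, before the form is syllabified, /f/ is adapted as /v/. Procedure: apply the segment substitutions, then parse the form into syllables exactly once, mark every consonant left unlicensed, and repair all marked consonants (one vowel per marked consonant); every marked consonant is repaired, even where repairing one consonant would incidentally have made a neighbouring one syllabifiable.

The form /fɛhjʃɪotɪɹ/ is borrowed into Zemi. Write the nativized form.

Substitution: /f/ → /v/, giving /vɛhjʃɪotɪɹ/.
Under (C)V(N), the unsyllabifiable consonants are /h/, /j/, /ɹ/ (only a nasal (/m/, /n/, or /ŋ/) is licensed in coda position; onsets are limited to one consonant).
Epenthesis after each stranded consonant: /h/ → /hɛ/, /j/ → /jɛ/, /ɹ/ → /ɹɪ/.

vɛhɛjɛʃɪotɪɹɪ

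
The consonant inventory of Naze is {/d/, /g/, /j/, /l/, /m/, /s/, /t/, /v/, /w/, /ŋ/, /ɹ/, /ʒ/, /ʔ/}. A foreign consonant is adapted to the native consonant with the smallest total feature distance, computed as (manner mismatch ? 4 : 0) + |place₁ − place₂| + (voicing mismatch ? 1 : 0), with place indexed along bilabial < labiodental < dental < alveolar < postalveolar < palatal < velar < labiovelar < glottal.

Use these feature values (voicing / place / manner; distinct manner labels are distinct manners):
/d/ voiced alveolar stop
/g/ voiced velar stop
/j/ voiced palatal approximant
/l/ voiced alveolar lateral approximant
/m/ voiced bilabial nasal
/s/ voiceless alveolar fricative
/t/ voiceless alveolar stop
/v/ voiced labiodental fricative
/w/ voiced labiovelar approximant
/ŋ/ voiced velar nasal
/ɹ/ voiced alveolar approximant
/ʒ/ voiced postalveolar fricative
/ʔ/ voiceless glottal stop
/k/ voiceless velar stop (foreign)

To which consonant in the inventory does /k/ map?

g

/g/ is closest: same manner (stop), place distance 0 (velar→velar), voicing differs (+1); total 1. Next closest is /ʔ/ at distance 2.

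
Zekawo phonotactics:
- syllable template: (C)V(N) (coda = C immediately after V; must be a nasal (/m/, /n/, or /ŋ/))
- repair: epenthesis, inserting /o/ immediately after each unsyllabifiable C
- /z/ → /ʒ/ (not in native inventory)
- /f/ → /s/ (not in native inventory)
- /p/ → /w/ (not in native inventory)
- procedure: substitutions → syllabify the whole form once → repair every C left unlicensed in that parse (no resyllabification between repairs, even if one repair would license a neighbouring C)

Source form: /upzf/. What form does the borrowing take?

uwoʒoso

Substitution: /p/ → /w/, /z/ → /ʒ/, /f/ → /s/, giving /uwʒs/.
Under (C)V(N), the unsyllabifiable consonants are /w/, /ʒ/, /s/ (only a nasal (/m/, /n/, or /ŋ/) is licensed in coda position; onsets are limited to one consonant).
Inserting the epenthetic vowel yields /w/ → /wo/, /ʒ/ → /ʒo/, /s/ → /so/.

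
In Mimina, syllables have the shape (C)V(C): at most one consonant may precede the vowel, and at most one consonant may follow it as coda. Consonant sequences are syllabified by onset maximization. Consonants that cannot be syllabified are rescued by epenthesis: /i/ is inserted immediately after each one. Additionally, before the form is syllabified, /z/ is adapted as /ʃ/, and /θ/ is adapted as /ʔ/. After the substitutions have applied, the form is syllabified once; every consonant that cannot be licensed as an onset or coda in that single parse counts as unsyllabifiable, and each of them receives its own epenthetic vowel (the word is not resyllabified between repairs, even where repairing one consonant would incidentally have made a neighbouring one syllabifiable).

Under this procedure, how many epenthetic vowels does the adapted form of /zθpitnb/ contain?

4

After substitution the input is /ʃʔpitnb/.
The unsyllabifiable consonants are /ʃ/, /ʔ/, /n/, /b/; each receives one epenthetic vowel.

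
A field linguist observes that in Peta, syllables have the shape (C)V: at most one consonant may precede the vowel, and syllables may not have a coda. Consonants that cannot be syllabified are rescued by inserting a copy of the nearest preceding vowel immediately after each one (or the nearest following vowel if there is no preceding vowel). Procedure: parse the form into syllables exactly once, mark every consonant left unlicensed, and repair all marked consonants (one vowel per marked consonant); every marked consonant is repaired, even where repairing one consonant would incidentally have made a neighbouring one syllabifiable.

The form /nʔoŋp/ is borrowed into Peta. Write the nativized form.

Under (C)V, the unsyllabifiable consonants are /n/, /ŋ/, /p/ (no codas are permitted; onsets are limited to one consonant).
Epenthesis after each stranded consonant: /n/ → /no/, /ŋ/ → /ŋo/, /p/ → /po/.

noʔoŋopo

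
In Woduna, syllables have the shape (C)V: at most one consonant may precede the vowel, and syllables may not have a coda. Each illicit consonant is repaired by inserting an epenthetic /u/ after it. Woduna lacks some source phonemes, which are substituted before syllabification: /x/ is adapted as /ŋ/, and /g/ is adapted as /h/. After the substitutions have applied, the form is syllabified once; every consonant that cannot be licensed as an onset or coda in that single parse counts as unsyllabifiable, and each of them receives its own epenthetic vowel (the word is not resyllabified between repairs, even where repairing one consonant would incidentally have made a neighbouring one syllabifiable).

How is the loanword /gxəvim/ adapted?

huŋəvimu

Substitution: /g/ → /h/, /x/ → /ŋ/, giving /hŋəvim/.
Under (C)V, the unsyllabifiable consonants are /h/, /m/ (no codas are permitted; onsets are limited to one consonant).
Each unlicensed consonant becomes the onset of a new syllable: /h/ → /hu/, /m/ → /mu/.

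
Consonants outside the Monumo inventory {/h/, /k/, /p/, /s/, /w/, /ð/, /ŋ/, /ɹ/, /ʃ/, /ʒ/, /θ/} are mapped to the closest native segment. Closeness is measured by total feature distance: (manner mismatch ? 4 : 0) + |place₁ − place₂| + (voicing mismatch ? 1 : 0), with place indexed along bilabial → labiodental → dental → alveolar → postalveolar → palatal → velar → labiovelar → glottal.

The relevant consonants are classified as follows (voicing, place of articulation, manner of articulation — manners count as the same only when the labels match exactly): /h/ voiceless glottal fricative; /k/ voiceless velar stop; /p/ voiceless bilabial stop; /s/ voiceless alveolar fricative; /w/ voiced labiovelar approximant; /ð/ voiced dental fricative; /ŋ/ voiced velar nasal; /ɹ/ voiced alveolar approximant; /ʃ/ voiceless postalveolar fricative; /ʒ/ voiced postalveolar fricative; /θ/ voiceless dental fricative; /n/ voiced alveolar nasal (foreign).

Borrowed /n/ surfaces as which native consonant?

ŋ

/ŋ/ is closest: same manner (nasal), place distance 3 (alveolar→velar), same voicing; total 3. Next closest is /ɹ/ at distance 4.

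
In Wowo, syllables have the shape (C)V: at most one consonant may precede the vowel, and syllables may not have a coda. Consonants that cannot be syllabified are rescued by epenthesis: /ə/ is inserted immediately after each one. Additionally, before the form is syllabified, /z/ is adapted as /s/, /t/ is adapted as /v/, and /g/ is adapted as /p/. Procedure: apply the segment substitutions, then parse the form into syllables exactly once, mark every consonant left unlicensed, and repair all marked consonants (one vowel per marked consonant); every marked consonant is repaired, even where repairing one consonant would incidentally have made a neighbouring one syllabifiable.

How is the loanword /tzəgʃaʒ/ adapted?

Substitution: /t/ → /v/, /z/ → /s/, /g/ → /p/, giving /vsəpʃaʒ/.
The consonants /v/, /p/, /ʒ/ cannot be parsed into a legal (C)V syllable (no codas are permitted; onsets are limited to one consonant).
Inserting the epenthetic vowel yields /v/ → /və/, /p/ → /pə/, /ʒ/ → /ʒə/.

vəsəpəʃaʒə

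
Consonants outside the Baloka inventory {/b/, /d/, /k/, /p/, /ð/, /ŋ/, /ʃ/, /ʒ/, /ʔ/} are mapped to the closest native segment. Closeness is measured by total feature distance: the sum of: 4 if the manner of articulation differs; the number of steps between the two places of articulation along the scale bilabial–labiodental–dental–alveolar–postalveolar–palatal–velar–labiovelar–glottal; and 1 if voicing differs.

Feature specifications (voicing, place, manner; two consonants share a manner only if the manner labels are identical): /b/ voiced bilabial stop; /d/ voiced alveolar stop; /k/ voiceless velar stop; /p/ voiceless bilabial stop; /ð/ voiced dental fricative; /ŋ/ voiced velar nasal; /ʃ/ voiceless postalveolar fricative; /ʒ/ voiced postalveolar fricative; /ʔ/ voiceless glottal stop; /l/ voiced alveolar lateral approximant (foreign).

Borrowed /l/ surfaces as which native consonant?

/d/ is closest: manner differs (lateral approximant→stop, +4), place distance 0 (alveolar→alveolar), same voicing; total 4. Next closest is /ð/ at distance 5.

d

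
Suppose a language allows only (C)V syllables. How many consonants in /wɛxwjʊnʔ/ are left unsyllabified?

4

The consonants /x/, /w/, /n/, /ʔ/ cannot be parsed into a legal (C)V syllable (no codas are permitted; onsets are limited to one consonant).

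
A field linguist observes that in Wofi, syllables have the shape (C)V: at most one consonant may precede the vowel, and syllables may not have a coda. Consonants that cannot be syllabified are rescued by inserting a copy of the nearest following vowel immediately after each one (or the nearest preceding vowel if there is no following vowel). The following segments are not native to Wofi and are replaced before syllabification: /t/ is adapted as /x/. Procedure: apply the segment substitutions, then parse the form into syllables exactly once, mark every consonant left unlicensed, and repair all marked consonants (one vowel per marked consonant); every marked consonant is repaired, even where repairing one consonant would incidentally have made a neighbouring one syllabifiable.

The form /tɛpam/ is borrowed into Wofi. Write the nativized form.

xɛpama

Substitution: /t/ → /x/, giving /xɛpam/.
Under (C)V, the unsyllabifiable consonants are /m/ (no codas are permitted; onsets are limited to one consonant).
Inserting the epenthetic vowel yields /m/ → /ma/.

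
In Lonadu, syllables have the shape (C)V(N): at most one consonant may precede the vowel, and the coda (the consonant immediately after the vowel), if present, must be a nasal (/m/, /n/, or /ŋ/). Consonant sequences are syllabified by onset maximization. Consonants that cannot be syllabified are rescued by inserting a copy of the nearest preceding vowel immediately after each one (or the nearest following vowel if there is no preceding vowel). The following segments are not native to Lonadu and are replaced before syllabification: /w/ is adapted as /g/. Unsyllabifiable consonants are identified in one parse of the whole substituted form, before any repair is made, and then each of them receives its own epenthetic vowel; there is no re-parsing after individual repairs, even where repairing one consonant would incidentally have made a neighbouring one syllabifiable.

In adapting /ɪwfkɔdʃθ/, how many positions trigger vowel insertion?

5

After substitution the input is /ɪgfkɔdʃθ/.
The unsyllabifiable consonants are /g/, /f/, /d/, /ʃ/, /θ/; each receives one epenthetic vowel.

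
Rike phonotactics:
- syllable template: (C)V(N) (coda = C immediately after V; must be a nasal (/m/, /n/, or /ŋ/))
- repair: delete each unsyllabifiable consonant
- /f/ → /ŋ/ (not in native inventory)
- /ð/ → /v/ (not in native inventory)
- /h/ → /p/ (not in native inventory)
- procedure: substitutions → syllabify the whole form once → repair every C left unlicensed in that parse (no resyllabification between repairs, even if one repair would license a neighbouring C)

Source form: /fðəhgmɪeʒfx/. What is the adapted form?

Substitution: /f/ → /ŋ/, /ð/ → /v/, /h/ → /p/, giving /ŋvəpgmɪeʒŋx/.
The consonants /ŋ/, /p/, /g/, /ʒ/, /ŋ/, /x/ cannot be parsed into a legal (C)V(N) syllable (only a nasal (/m/, /n/, or /ŋ/) is licensed in coda position; onsets are limited to one consonant).
Deleting the stranded consonants removes /ŋ/, /p/, /g/, /ʒ/, /ŋ/, /x/.

vəmɪe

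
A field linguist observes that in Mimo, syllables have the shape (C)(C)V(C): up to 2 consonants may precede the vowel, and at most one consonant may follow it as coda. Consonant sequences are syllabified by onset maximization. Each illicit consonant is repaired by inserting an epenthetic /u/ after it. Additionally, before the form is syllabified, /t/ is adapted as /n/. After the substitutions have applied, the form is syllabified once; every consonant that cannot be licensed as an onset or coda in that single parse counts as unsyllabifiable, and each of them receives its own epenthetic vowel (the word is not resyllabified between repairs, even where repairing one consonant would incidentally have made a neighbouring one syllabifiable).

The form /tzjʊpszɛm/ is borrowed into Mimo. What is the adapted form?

Substitution: /t/ → /n/, giving /nzjʊpszɛm/.
The consonants /n/ cannot be parsed into a legal (C)(C)V(C) syllable (at most one coda consonant is licensed; onsets may contain at most 2 consonants).
Inserting the epenthetic vowel yields /n/ → /nu/.

nuzjʊpszɛm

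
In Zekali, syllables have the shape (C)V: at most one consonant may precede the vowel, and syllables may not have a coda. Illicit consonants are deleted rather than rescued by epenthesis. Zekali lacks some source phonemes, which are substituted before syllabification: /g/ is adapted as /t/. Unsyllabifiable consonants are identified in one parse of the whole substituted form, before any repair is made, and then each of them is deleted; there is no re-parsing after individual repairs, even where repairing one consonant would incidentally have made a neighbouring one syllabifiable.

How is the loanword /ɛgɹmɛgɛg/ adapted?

ɛmɛtɛ

Substitution: /g/ → /t/, giving /ɛtɹmɛtɛt/.
Syllabifying with onset maximization leaves /t/, /ɹ/, /t/ stranded (no codas are permitted; onsets are limited to one consonant).
Deleting the stranded consonants removes /t/, /ɹ/, /t/.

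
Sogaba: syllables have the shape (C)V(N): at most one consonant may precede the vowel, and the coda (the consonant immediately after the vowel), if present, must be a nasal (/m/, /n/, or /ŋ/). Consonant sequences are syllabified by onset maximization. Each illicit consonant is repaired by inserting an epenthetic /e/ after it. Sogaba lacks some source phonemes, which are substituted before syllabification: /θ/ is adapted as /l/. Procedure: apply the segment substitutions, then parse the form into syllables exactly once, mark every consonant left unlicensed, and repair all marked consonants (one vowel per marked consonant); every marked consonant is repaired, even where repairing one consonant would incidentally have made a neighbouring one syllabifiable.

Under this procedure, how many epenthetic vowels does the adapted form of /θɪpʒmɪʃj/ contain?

4

After substitution the input is /lɪpʒmɪʃj/.
The unsyllabifiable consonants are /p/, /ʒ/, /ʃ/, /j/; each receives one epenthetic vowel.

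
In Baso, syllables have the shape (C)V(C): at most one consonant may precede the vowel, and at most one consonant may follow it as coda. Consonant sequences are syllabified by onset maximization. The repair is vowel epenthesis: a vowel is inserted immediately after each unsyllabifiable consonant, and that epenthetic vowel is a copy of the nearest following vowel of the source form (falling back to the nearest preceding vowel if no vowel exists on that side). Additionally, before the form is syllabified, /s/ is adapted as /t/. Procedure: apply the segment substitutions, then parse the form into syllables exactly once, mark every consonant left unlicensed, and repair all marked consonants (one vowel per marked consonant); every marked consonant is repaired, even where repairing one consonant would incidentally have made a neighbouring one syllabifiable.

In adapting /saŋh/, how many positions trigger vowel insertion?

After substitution the input is /taŋh/.
The unsyllabifiable consonants are /h/; each receives one epenthetic vowel.

1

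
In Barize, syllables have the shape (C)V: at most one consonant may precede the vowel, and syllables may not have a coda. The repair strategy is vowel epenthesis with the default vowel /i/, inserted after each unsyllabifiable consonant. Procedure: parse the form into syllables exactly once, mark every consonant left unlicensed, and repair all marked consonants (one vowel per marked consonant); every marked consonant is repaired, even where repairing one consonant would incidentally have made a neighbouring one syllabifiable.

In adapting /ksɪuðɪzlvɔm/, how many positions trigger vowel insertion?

4

The unsyllabifiable consonants are /k/, /z/, /l/, /m/; each receives one epenthetic vowel.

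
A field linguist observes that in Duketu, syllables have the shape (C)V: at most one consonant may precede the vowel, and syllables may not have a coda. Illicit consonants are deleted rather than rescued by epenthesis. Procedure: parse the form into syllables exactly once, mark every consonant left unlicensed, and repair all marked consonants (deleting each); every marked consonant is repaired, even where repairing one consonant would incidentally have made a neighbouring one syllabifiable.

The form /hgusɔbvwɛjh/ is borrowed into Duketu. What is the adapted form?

gusɔwɛ

Syllabifying with onset maximization leaves /h/, /b/, /v/, /j/, /h/ stranded (no codas are permitted; onsets are limited to one consonant).
Each unlicensed consonant is deleted: /h/, /b/, /v/, /j/, /h/.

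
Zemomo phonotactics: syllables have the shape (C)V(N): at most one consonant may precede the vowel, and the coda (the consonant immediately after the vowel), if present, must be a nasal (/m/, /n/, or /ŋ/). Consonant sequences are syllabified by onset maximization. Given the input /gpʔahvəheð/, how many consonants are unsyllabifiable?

Syllabifying with onset maximization leaves /g/, /p/, /h/, /ð/ stranded (only a nasal (/m/, /n/, or /ŋ/) is licensed in coda position; onsets are limited to one consonant).

4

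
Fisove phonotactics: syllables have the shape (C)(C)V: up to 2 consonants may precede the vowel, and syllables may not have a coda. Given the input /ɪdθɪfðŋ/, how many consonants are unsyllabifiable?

Syllabifying with onset maximization leaves /f/, /ð/, /ŋ/ stranded (no codas are permitted; onsets may contain at most 2 consonants).

3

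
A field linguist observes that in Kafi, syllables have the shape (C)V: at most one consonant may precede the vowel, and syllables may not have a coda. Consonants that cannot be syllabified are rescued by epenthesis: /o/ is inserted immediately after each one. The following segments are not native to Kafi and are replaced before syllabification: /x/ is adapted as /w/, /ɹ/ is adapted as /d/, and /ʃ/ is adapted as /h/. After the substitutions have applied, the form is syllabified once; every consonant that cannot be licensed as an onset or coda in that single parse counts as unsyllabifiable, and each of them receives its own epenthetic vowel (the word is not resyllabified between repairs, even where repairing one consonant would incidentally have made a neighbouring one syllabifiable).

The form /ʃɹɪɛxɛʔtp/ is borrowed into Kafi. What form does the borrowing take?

hodɪɛwɛʔotopo

Substitution: /ʃ/ → /h/, /ɹ/ → /d/, /x/ → /w/, giving /hdɪɛwɛʔtp/.
Syllabifying with onset maximization leaves /h/, /ʔ/, /t/, /p/ stranded (no codas are permitted; onsets are limited to one consonant).
Epenthesis after each stranded consonant: /h/ → /ho/, /ʔ/ → /ʔo/, /t/ → /to/, /p/ → /po/.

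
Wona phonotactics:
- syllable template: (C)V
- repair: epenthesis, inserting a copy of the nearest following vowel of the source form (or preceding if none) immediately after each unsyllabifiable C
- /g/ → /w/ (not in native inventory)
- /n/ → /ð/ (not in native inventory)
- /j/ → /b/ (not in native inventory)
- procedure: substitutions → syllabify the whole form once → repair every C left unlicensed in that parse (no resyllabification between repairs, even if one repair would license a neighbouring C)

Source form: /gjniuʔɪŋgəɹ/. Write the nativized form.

wibiðiuʔɪŋəwəɹə

Substitution: /g/ → /w/, /j/ → /b/, /n/ → /ð/, giving /wbðiuʔɪŋwəɹ/.
The consonants /w/, /b/, /ŋ/, /ɹ/ cannot be parsed into a legal (C)V syllable (no codas are permitted; onsets are limited to one consonant).
Epenthesis after each stranded consonant: /w/ → /wi/, /b/ → /bi/, /ŋ/ → /ŋə/, /ɹ/ → /ɹə/.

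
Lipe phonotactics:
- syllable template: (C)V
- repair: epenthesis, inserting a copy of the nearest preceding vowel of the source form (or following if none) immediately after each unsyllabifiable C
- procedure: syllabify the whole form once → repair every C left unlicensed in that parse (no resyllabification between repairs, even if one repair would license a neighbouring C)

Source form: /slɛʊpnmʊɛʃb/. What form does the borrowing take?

Syllabifying with onset maximization leaves /s/, /p/, /n/, /ʃ/, /b/ stranded (no codas are permitted; onsets are limited to one consonant).
Epenthesis after each stranded consonant: /s/ → /sɛ/, /p/ → /pʊ/, /n/ → /nʊ/, /ʃ/ → /ʃɛ/, /b/ → /bɛ/.

sɛlɛʊpʊnʊmʊɛʃɛbɛ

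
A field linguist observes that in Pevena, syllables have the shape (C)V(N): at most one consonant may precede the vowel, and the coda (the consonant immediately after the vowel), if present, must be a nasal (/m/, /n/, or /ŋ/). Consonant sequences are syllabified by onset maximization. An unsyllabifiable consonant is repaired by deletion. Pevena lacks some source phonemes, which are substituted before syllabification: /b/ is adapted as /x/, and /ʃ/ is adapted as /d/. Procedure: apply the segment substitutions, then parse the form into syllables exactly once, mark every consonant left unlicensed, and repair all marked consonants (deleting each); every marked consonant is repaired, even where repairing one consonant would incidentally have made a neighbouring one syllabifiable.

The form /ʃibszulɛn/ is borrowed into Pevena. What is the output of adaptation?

dizulɛn

Substitution: /ʃ/ → /d/, /b/ → /x/, giving /dixszulɛn/.
The consonants /x/, /s/ cannot be parsed into a legal (C)V(N) syllable (only a nasal (/m/, /n/, or /ŋ/) is licensed in coda position; onsets are limited to one consonant).
Deleting the stranded consonants removes /x/, /s/.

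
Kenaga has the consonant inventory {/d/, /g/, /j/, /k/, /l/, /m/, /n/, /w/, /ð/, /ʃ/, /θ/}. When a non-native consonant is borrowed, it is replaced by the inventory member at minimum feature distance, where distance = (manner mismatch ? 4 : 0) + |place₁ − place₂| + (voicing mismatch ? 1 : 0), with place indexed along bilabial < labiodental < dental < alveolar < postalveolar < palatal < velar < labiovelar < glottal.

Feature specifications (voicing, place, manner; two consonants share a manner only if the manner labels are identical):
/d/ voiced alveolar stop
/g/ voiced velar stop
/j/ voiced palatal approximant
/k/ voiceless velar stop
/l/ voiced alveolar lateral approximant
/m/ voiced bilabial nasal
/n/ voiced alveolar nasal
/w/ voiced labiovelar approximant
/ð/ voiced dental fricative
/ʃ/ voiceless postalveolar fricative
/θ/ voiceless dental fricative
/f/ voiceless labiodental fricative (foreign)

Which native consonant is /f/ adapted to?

θ

/θ/ is closest: same manner (fricative), place distance 1 (labiodental→dental), same voicing; total 1. Next closest is /ð/ at distance 2.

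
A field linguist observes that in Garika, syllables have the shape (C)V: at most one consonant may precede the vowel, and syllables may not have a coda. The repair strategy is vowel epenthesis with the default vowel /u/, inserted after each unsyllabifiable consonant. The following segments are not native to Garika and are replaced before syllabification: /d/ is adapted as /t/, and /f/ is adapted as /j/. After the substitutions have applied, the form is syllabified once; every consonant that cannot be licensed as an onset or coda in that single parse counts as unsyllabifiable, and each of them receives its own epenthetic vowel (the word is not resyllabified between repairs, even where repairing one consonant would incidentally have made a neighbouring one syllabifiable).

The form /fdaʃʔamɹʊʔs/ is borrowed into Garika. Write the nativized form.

jutaʃuʔamuɹʊʔusu

Substitution: /f/ → /j/, /d/ → /t/, giving /jtaʃʔamɹʊʔs/.
Under (C)V, the unsyllabifiable consonants are /j/, /ʃ/, /m/, /ʔ/, /s/ (no codas are permitted; onsets are limited to one consonant).
Epenthesis after each stranded consonant: /j/ → /ju/, /ʃ/ → /ʃu/, /m/ → /mu/, /ʔ/ → /ʔu/, /s/ → /su/.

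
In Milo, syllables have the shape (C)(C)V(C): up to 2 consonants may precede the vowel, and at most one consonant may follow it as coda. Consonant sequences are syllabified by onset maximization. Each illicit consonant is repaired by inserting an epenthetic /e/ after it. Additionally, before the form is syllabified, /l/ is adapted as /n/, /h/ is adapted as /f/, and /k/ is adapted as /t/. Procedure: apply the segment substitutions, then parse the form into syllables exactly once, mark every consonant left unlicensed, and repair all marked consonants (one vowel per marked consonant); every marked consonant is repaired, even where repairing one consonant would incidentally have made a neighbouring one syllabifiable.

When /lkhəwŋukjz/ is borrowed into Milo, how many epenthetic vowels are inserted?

3

After substitution the input is /ntfəwŋutjz/.
The unsyllabifiable consonants are /n/, /j/, /z/; each receives one epenthetic vowel.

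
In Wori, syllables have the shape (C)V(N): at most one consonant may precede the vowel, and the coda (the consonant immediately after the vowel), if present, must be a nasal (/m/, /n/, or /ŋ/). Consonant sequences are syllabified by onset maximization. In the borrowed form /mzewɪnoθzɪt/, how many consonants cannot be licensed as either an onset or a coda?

Under (C)V(N), the unsyllabifiable consonants are /m/, /θ/, /t/ (only a nasal (/m/, /n/, or /ŋ/) is licensed in coda position; onsets are limited to one consonant).

3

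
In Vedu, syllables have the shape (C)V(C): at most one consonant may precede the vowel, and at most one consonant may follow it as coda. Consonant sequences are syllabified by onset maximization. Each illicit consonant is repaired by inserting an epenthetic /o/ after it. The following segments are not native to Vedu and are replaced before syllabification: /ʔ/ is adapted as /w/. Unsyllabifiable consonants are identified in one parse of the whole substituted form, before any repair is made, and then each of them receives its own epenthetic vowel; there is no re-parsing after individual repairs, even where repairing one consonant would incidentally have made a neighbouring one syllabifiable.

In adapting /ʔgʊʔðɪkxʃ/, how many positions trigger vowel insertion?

3

After substitution the input is /wgʊwðɪkxʃ/.
The unsyllabifiable consonants are /w/, /x/, /ʃ/; each receives one epenthetic vowel.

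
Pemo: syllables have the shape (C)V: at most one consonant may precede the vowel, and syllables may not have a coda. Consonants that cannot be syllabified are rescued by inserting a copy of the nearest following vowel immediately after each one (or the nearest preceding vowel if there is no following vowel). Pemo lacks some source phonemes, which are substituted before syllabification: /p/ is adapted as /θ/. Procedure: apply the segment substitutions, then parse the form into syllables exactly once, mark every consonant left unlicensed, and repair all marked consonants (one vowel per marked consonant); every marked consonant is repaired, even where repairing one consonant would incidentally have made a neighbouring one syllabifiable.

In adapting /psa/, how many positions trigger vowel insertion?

1

After substitution the input is /θsa/.
The unsyllabifiable consonants are /θ/; each receives one epenthetic vowel.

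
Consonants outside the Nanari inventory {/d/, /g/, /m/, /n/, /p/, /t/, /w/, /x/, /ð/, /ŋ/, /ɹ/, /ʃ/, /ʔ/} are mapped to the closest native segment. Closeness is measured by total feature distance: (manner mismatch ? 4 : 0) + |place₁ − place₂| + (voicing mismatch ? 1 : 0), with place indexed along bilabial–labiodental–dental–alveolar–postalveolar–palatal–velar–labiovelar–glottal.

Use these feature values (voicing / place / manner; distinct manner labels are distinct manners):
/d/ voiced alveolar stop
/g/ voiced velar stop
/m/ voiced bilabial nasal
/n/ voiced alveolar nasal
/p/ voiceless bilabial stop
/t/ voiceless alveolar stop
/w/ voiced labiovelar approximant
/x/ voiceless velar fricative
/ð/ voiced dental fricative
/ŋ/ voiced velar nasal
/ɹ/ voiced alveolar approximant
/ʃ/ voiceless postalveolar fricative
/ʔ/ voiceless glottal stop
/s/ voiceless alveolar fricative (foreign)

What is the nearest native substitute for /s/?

ʃ

/ʃ/ is closest: same manner (fricative), place distance 1 (alveolar→postalveolar), same voicing; total 1. Next closest is /ð/ at distance 2.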